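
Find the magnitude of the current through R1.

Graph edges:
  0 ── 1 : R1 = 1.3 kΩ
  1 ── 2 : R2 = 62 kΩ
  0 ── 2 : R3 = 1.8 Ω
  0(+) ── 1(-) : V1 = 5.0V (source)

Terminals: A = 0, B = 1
Nodal analysis, taking node 1 as the 0 V reference.
Source V1 fixes V_0 = 5 V.
KCL at each unknown node (sum of currents leaving = 0; resistances in Ω):
  Node 2: (V_2 - 0)/62000 + (V_2 - 5)/1.8 = 0
Collecting terms: 0.5556 × V_2 = 2.778  =>  V_2 = 5 V
I_R1 = (V_0 - V_1)/R1 = (5 - 0)/1300 = 0.003846 A
|I_R1| = 0.003846 A

Final answer: |I_R1| = 0.003846 A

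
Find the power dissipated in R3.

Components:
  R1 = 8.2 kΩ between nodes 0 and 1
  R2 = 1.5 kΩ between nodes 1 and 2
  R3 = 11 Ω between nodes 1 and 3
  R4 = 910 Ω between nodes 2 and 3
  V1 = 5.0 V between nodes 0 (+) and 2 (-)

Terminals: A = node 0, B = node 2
Nodal analysis, taking node 2 as the 0 V reference.
Source V1 fixes V_0 = 5 V.
KCL at each unknown node (sum of currents leaving = 0; resistances in Ω):
  Node 1: (V_1 - 5)/8200 + (V_1 - 0)/1500 + (V_1 - V_3)/11 = 0
  Node 3: (V_3 - V_1)/11 + (V_3 - 0)/910 = 0
Collecting terms (coefficients in siemens):
  0.0917·V_1 - 0.09091·V_3 = 0.0006098
  0.09201·V_3 - 0.09091·V_1 = 0
Determinant D = (0.0917)(0.09201) - (-0.09091)(-0.09091) = 0.0001725
V_1 = [(0.0006098)(0.09201) - (-0.09091)(0)]/D = 0.3253 V
V_3 = [(0.0917)(0) - (0.0006098)(-0.09091)]/D = 0.3214 V
I_R3 = (V_1 - V_3)/R3 = (0.3253 - 0.3214)/11 = 0.0003532 A
P_R3 = I_R3² × R3 = (0.0003532)² × 11 = 0.000001372 W

Final answer: 1.372e-06 W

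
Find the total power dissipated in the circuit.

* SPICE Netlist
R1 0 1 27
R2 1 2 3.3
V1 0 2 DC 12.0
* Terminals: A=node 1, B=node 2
Nodal analysis, taking node 2 as the 0 V reference.
Source V1 fixes V_0 = 12 V.
KCL at each unknown node (sum of currents leaving = 0; resistances in Ω):
  Node 1: (V_1 - 12)/27 + (V_1 - 0)/3.3 = 0
Collecting terms: 0.3401 × V_1 = 0.4444  =>  V_1 = 1.307 V
Power in each resistor, P = (ΔV)²/R:
  P_R1 = (12 - 1.307)²/27 = 4.235 W
  P_R2 = (1.307 - 0)²/3.3 = 0.5176 W
P_total = P_R1 + P_R2 = 4.752 W

Final answer: 4.752 W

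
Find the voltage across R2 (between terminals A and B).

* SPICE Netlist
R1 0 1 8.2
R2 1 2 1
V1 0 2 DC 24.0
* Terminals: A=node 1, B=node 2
R1 and R2 are in series across V1 (node 0 → node 1 → node 2), and the output A–B is taken across R2, so this is a voltage divider.
Series current: I = V1/(R1 + R2) = 24/(8.2 + 1) = 24/9.2 = 2.609 A
V_R2 = I × R2 = V1 × R2/(R1 + R2) = 24 × 1/9.2 = 2.609 V

Final answer: 2.609 V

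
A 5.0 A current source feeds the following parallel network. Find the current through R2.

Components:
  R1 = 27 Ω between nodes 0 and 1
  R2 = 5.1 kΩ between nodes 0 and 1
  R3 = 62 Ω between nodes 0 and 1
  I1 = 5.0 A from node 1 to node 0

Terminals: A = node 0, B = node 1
All resistors sit directly between nodes 0 and 1, so they are in parallel and share one voltage V; the full source current 5 A splits among them.
1/R_par = 1/27 + 1/5100 + 1/62 = 0.05336 S  =>  R_par = 18.74 Ω
V = I × R_par = 5 × 18.74 = 93.7 V
I_R2 = V/R2 = 93.7/5100 = 0.01837 A

Final answer: 0.01837 A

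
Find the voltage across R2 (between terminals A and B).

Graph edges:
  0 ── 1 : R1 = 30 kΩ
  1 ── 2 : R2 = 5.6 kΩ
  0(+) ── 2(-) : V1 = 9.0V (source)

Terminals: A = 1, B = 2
R1 and R2 are in series across V1 (node 0 → node 1 → node 2), and the output A–B is taken across R2, so this is a voltage divider.
Series current: I = V1/(R1 + R2) = 9/(30000 + 5600) = 9/35600 = 0.0002528 A
V_R2 = I × R2 = V1 × R2/(R1 + R2) = 9 × 5600/35600 = 1.416 V

Final answer: 1.416 V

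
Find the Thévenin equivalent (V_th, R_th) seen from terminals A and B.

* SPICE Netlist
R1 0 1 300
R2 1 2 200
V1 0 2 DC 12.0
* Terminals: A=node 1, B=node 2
Step 1 — V_th is the open-circuit voltage V_A - V_B (nothing connected across the terminals).
Nodal analysis, taking node 2 as the 0 V reference.
Source V1 fixes V_0 = 12 V.
KCL at each unknown node (sum of currents leaving = 0; resistances in Ω):
  Node 1: (V_1 - 12)/300 + (V_1 - 0)/200 = 0
Collecting terms: 0.008333 × V_1 = 0.04  =>  V_1 = 4.8 V
V_th = V_1 - V_2 = 4.8 - 0 = 4.8 V
Step 2 — R_th: zero the source — replace V1 by a short circuit (node 2 merges into node 0) — and find the resistance seen between A (node 1) and B (node 0).
Reduce the network between node 1 (A) and node 0 (B) by series/parallel combination:
  Rp1 = R1 ‖ R2 (parallel, both between nodes 0 and 1) = 1/(1/300 + 1/200) = 120 Ω
R_th = 120 Ω

Final answer: V_th = 4.8 V, R_th = 120 Ω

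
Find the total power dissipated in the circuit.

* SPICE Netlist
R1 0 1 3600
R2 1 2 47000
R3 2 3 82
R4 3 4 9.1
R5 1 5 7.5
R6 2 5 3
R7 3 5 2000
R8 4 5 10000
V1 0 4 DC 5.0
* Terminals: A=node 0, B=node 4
Nodal analysis, taking node 4 as the 0 V reference.
Source V1 fixes V_0 = 5 V.
KCL at each unknown node (sum of currents leaving = 0; resistances in Ω):
  Node 1: (V_1 - 5)/3600 + (V_1 - V_2)/47000 + (V_1 - V_5)/7.5 = 0
  Node 2: (V_2 - V_1)/47000 + (V_2 - V_3)/82 + (V_2 - V_5)/3 = 0
  Node 3: (V_3 - V_2)/82 + (V_3 - 0)/9.1 + (V_3 - V_5)/2000 = 0
  Node 5: (V_5 - V_1)/7.5 + (V_5 - V_2)/3 + (V_5 - V_3)/2000 + (V_5 - 0)/10000 = 0
Collecting terms (coefficients in siemens):
  0.1336·V_1 - 0.00002128·V_2 - 0.1333·V_5 = 0.001389
  0.3455·V_2 - 0.00002128·V_1 - 0.0122·V_3 - 0.3333·V_5 = 0
  0.1226·V_3 - 0.0122·V_2 - 0.0005·V_5 = 0
  0.4673·V_5 - 0.1333·V_1 - 0.3333·V_2 - 0.0005·V_3 = 0
Solving these 4 simultaneous equations (Gaussian elimination) gives:
  V_1 = 0.1316 V, V_2 = 0.1176 V, V_3 = 0.0122 V, V_5 = 0.1215 V
Power in each resistor, P = (ΔV)²/R:
  P_R1 = (5 - 0.1316)²/3600 = 0.006584 W
  P_R2 = (0.1316 - 0.1176)²/47000 = 0.000000004168 W
  P_R3 = (0.1176 - 0.0122)²/82 = 0.0001355 W
  P_R4 = (0.0122 - 0)²/9.1 = 0.00001634 W
  P_R5 = (0.1316 - 0.1215)²/7.5 = 0.00001371 W
  P_R6 = (0.1176 - 0.1215)²/3 = 0.000004956 W
  P_R7 = (0.0122 - 0.1215)²/2000 = 0.00000597 W
  P_R8 = (0 - 0.1215)²/10000 = 0.000001475 W
P_total = P_R1 + P_R2 + P_R3 + P_R4 + P_R5 + P_R6 + P_R7 + P_R8 = 0.006762 W

Final answer: 0.006762 W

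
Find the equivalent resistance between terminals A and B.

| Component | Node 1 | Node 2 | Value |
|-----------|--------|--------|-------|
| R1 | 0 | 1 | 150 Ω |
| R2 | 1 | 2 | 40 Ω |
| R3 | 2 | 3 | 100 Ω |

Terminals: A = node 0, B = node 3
Reduce the network between node 0 (A) and node 3 (B) by series/parallel combination:
  Rs1 = R1 + R2 (series, joined only at node 1) = 150 + 40 = 190 Ω
  Rs2 = R3 + Rs1 (series, joined only at node 2) = 100 + 190 = 290 Ω
R_eq = 290 Ω

Final answer: 290 Ω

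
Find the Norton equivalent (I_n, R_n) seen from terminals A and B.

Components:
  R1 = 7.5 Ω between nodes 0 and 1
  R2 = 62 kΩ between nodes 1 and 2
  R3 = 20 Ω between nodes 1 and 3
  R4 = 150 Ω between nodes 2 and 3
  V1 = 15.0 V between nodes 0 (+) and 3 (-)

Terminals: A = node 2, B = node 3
Find the Thévenin equivalent first; then I_n = V_th/R_th and R_n = R_th.
Step 1 — V_th is the open-circuit voltage V_A - V_B (nothing connected across the terminals).
Nodal analysis, taking node 3 as the 0 V reference.
Source V1 fixes V_0 = 15 V.
KCL at each unknown node (sum of currents leaving = 0; resistances in Ω):
  Node 1: (V_1 - 15)/7.5 + (V_1 - V_2)/62000 + (V_1 - 0)/20 = 0
  Node 2: (V_2 - V_1)/62000 + (V_2 - 0)/150 = 0
Collecting terms (coefficients in siemens):
  0.1833·V_1 - 0.00001613·V_2 = 2
  0.006683·V_2 - 0.00001613·V_1 = 0
Determinant D = (0.1833)(0.006683) - (-0.00001613)(-0.00001613) = 0.001225
V_1 = [(2)(0.006683) - (-0.00001613)(0)]/D = 10.91 V
V_2 = [(0.1833)(0) - (2)(-0.00001613)]/D = 0.02633 V
V_th = V_2 - V_3 = 0.02633 - 0 = 0.02633 V
Step 2 — R_th: zero the source — replace V1 by a short circuit (node 3 merges into node 0) — and find the resistance seen between A (node 2) and B (node 0).
Reduce the network between node 2 (A) and node 0 (B) by series/parallel combination:
  Rp1 = R1 ‖ R3 (parallel, both between nodes 0 and 1) = 1/(1/7.5 + 1/20) = 5.455 Ω
  Rs1 = R2 + Rp1 (series, joined only at node 1) = 62000 + 5.455 = 62010 Ω
  Rp2 = R4 ‖ Rs1 (parallel, both between nodes 0 and 2) = 1/(1/150 + 1/62010) = 149.6 Ω
R_th = 149.6 Ω
I_n = V_th/R_th = 0.02633/149.6 = 0.0001759 A, and R_n = R_th = 149.6 Ω

Final answer: I_n = 0.0001759 A, R_n = 149.6 Ω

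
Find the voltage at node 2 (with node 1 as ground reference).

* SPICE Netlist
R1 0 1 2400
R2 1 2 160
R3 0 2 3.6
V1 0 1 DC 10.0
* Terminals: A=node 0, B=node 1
Nodal analysis, taking node 1 as the 0 V reference.
Source V1 fixes V_0 = 10 V.
KCL at each unknown node (sum of currents leaving = 0; resistances in Ω):
  Node 2: (V_2 - 0)/160 + (V_2 - 10)/3.6 = 0
Collecting terms: 0.284 × V_2 = 2.778  =>  V_2 = 9.78 V
The requested potential is V_2 = 9.78 V.

Final answer: V_2 = 9.78 V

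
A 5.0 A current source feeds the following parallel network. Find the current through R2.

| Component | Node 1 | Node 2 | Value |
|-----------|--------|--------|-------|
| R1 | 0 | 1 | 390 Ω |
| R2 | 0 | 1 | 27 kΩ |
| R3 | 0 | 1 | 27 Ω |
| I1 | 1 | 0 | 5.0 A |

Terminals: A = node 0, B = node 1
All resistors sit directly between nodes 0 and 1, so they are in parallel and share one voltage V; the full source current 5 A splits among them.
1/R_par = 1/390 + 1/27000 + 1/27 = 0.03964 S  =>  R_par = 25.23 Ω
V = I × R_par = 5 × 25.23 = 126.1 V
I_R2 = V/R2 = 126.1/27000 = 0.004672 A

Final answer: 0.004672 A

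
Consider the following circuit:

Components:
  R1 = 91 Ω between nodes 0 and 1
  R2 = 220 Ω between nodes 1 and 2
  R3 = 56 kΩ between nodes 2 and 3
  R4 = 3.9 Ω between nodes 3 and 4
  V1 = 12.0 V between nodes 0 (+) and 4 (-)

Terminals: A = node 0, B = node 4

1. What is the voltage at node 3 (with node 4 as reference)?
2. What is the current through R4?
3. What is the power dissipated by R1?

Nodal analysis, taking node 4 as the 0 V reference.
Source V1 fixes V_0 = 12 V.
KCL at each unknown node (sum of currents leaving = 0; resistances in Ω):
  Node 1: (V_1 - 12)/91 + (V_1 - V_2)/220 = 0
  Node 2: (V_2 - V_1)/220 + (V_2 - V_3)/56000 = 0
  Node 3: (V_3 - V_2)/56000 + (V_3 - 0)/3.9 = 0
Collecting terms (coefficients in siemens):
  0.01553·V_1 - 0.004545·V_2 = 0.1319
  0.004563·V_2 - 0.004545·V_1 - 0.00001786·V_3 = 0
  0.2564·V_3 - 0.00001786·V_2 = 0
Solving these 3 simultaneous equations (Gaussian elimination) gives:
  V_1 = 11.98 V, V_2 = 11.93 V, V_3 = 0.000831 V
Part 1:
  Read off the nodal solution: V_3 = 0.000831 V
Part 2:
  I_R4 = (V_3 - V_4)/R4 = (0.000831 - 0)/3.9 = 0.0002131 A
  Magnitude: I_R4 = 0.0002131 A
Part 3:
  I_R1 = (V_0 - V_1)/R1 = (12 - 11.98)/91 = 0.0002131 A
  P_R1 = I_R1² × R1 = (0.0002131)² × 91 = 0.000004132 W

Final answers:
1. V_3 = 0.000831 V
2. I_R4 = 0.0002131 A
3. P_R1 = 4.132e-06 W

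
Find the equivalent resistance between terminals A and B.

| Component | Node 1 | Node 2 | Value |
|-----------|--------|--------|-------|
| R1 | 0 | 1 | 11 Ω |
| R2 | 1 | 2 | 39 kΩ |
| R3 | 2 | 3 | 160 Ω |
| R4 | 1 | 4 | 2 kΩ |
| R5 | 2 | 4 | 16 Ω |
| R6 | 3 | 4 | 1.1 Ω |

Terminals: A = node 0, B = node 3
The network is not a plain series/parallel combination. Inject a 1 A test current into terminal A (node 0) and return it from terminal B (node 3); then R_eq = V_A / (1 A).
Nodal analysis, taking node 3 as the 0 V reference.
Current source I_test pushes 1 A into node 0 and draws it out of node 3.
KCL at each unknown node (sum of currents leaving = 0; resistances in Ω):
  Node 0: (V_0 - V_1)/11 - 1 = 0
  Node 1: (V_1 - V_0)/11 + (V_1 - V_2)/39000 + (V_1 - V_4)/2000 = 0
  Node 2: (V_2 - V_1)/39000 + (V_2 - 0)/160 + (V_2 - V_4)/16 = 0
  Node 4: (V_4 - V_1)/2000 + (V_4 - V_2)/16 + (V_4 - 0)/1.1 = 0
Collecting terms (coefficients in siemens):
  0.09091·V_0 - 0.09091·V_1 = 1
  0.09143·V_1 - 0.09091·V_0 - 0.00002564·V_2 - 0.0005·V_4 = 0
  0.06878·V_2 - 0.00002564·V_1 - 0.0625·V_4 = 0
  0.9721·V_4 - 0.0005·V_1 - 0.0625·V_2 = 0
Solving these 4 simultaneous equations (Gaussian elimination) gives:
  V_0 = 1915 V, V_1 = 1904 V, V_2 = 1.699 V, V_4 = 1.088 V
R_eq = V_0 / 1 A = 1915 Ω = 1.915 kΩ

Final answer: 1.915 kΩ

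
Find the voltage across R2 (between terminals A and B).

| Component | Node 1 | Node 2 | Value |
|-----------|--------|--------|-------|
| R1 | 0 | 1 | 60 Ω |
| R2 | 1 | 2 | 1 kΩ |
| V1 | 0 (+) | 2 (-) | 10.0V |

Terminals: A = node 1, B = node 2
R1 and R2 are in series across V1 (node 0 → node 1 → node 2), and the output A–B is taken across R2, so this is a voltage divider.
Series current: I = V1/(R1 + R2) = 10/(60 + 1000) = 10/1060 = 0.009434 A
V_R2 = I × R2 = V1 × R2/(R1 + R2) = 10 × 1000/1060 = 9.434 V

Final answer: 9.434 V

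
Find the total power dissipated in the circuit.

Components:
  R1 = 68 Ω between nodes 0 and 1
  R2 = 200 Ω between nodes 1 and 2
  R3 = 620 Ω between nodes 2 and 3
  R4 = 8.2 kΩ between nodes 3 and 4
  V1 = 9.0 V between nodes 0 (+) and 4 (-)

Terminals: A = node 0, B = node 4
Nodal analysis, taking node 4 as the 0 V reference.
Source V1 fixes V_0 = 9 V.
KCL at each unknown node (sum of currents leaving = 0; resistances in Ω):
  Node 1: (V_1 - 9)/68 + (V_1 - V_2)/200 = 0
  Node 2: (V_2 - V_1)/200 + (V_2 - V_3)/620 = 0
  Node 3: (V_3 - V_2)/620 + (V_3 - 0)/8200 = 0
Collecting terms (coefficients in siemens):
  0.01971·V_1 - 0.005·V_2 = 0.1324
  0.006613·V_2 - 0.005·V_1 - 0.001613·V_3 = 0
  0.001735·V_3 - 0.001613·V_2 = 0
Solving these 3 simultaneous equations (Gaussian elimination) gives:
  V_1 = 8.933 V, V_2 = 8.735 V, V_3 = 8.121 V
Power in each resistor, P = (ΔV)²/R:
  P_R1 = (9 - 8.933)²/68 = 0.00006669 W
  P_R2 = (8.933 - 8.735)²/200 = 0.0001961 W
  P_R3 = (8.735 - 8.121)²/620 = 0.0006081 W
  P_R4 = (8.121 - 0)²/8200 = 0.008042 W
P_total = P_R1 + P_R2 + P_R3 + P_R4 = 0.008913 W

Final answer: 0.008913 W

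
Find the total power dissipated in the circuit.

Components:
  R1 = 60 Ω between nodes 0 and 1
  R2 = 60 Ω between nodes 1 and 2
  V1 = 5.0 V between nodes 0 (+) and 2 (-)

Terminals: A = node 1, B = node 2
Nodal analysis, taking node 2 as the 0 V reference.
Source V1 fixes V_0 = 5 V.
KCL at each unknown node (sum of currents leaving = 0; resistances in Ω):
  Node 1: (V_1 - 5)/60 + (V_1 - 0)/60 = 0
Collecting terms: 0.03333 × V_1 = 0.08333  =>  V_1 = 2.5 V
Power in each resistor, P = (ΔV)²/R:
  P_R1 = (5 - 2.5)²/60 = 0.1042 W
  P_R2 = (2.5 - 0)²/60 = 0.1042 W
P_total = P_R1 + P_R2 = 0.2083 W

Final answer: 0.2083 W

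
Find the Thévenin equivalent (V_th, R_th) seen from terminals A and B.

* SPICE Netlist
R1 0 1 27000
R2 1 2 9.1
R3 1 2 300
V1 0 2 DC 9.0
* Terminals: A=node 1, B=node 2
Step 1 — V_th is the open-circuit voltage V_A - V_B (nothing connected across the terminals).
Nodal analysis, taking node 2 as the 0 V reference.
Source V1 fixes V_0 = 9 V.
KCL at each unknown node (sum of currents leaving = 0; resistances in Ω):
  Node 1: (V_1 - 9)/27000 + (V_1 - 0)/9.1 + (V_1 - 0)/300 = 0
Collecting terms: 0.1133 × V_1 = 0.0003333  =>  V_1 = 0.002943 V
V_th = V_1 - V_2 = 0.002943 - 0 = 0.002943 V
Step 2 — R_th: zero the source — replace V1 by a short circuit (node 2 merges into node 0) — and find the resistance seen between A (node 1) and B (node 0).
Reduce the network between node 1 (A) and node 0 (B) by series/parallel combination:
  Rp1 = R1 ‖ R2 ‖ R3 (parallel, all between nodes 0 and 1) = 1/(1/27000 + 1/9.1 + 1/300) = 8.829 Ω
R_th = 8.829 Ω

Final answer: V_th = 0.002943 V, R_th = 8.829 Ω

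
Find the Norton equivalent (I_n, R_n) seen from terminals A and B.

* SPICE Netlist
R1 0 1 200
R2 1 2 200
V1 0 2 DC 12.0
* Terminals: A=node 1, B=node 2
Find the Thévenin equivalent first; then I_n = V_th/R_th and R_n = R_th.
Step 1 — V_th is the open-circuit voltage V_A - V_B (nothing connected across the terminals).
Nodal analysis, taking node 2 as the 0 V reference.
Source V1 fixes V_0 = 12 V.
KCL at each unknown node (sum of currents leaving = 0; resistances in Ω):
  Node 1: (V_1 - 12)/200 + (V_1 - 0)/200 = 0
Collecting terms: 0.01 × V_1 = 0.06  =>  V_1 = 6 V
V_th = V_1 - V_2 = 6 - 0 = 6 V
Step 2 — R_th: zero the source — replace V1 by a short circuit (node 2 merges into node 0) — and find the resistance seen between A (node 1) and B (node 0).
Reduce the network between node 1 (A) and node 0 (B) by series/parallel combination:
  Rp1 = R1 ‖ R2 (parallel, both between nodes 0 and 1) = 1/(1/200 + 1/200) = 100 Ω
R_th = 100 Ω
I_n = V_th/R_th = 6/100 = 0.06 A, and R_n = R_th = 100 Ω

Final answer: I_n = 0.06 A, R_n = 100 Ω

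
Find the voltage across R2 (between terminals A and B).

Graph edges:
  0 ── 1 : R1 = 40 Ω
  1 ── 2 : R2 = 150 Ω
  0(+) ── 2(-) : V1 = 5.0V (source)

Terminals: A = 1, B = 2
R1 and R2 are in series across V1 (node 0 → node 1 → node 2), and the output A–B is taken across R2, so this is a voltage divider.
Series current: I = V1/(R1 + R2) = 5/(40 + 150) = 5/190 = 0.02632 A
V_R2 = I × R2 = V1 × R2/(R1 + R2) = 5 × 150/190 = 3.947 V

Final answer: 3.947 V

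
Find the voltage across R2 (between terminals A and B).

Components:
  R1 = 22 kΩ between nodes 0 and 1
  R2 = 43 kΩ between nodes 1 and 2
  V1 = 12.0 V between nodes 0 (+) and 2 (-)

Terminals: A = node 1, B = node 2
R1 and R2 are in series across V1 (node 0 → node 1 → node 2), and the output A–B is taken across R2, so this is a voltage divider.
Series current: I = V1/(R1 + R2) = 12/(22000 + 43000) = 12/65000 = 0.0001846 A
V_R2 = I × R2 = V1 × R2/(R1 + R2) = 12 × 43000/65000 = 7.938 V

Final answer: 7.938 V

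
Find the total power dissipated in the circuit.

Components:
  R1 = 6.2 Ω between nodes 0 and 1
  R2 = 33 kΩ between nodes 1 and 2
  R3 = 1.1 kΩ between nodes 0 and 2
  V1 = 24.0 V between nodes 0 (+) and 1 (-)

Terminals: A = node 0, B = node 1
Nodal analysis, taking node 1 as the 0 V reference.
Source V1 fixes V_0 = 24 V.
KCL at each unknown node (sum of currents leaving = 0; resistances in Ω):
  Node 2: (V_2 - 0)/33000 + (V_2 - 24)/1100 = 0
Collecting terms: 0.0009394 × V_2 = 0.02182  =>  V_2 = 23.23 V
Power in each resistor, P = (ΔV)²/R:
  P_R1 = (24 - 0)²/6.2 = 92.9 W
  P_R2 = (0 - 23.23)²/33000 = 0.01635 W
  P_R3 = (24 - 23.23)²/1100 = 0.0005449 W
P_total = P_R1 + P_R2 + P_R3 = 92.92 W

Final answer: 92.92 W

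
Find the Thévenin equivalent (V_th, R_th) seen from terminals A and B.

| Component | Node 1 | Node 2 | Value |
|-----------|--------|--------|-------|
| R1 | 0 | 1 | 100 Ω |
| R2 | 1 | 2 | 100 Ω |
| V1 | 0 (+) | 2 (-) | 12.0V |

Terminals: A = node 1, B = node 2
Step 1 — V_th is the open-circuit voltage V_A - V_B (nothing connected across the terminals).
Nodal analysis, taking node 2 as the 0 V reference.
Source V1 fixes V_0 = 12 V.
KCL at each unknown node (sum of currents leaving = 0; resistances in Ω):
  Node 1: (V_1 - 12)/100 + (V_1 - 0)/100 = 0
Collecting terms: 0.02 × V_1 = 0.12  =>  V_1 = 6 V
V_th = V_1 - V_2 = 6 - 0 = 6 V
Step 2 — R_th: zero the source — replace V1 by a short circuit (node 2 merges into node 0) — and find the resistance seen between A (node 1) and B (node 0).
Reduce the network between node 1 (A) and node 0 (B) by series/parallel combination:
  Rp1 = R1 ‖ R2 (parallel, both between nodes 0 and 1) = 1/(1/100 + 1/100) = 50 Ω
R_th = 50 Ω

Final answer: V_th = 6 V, R_th = 50 Ω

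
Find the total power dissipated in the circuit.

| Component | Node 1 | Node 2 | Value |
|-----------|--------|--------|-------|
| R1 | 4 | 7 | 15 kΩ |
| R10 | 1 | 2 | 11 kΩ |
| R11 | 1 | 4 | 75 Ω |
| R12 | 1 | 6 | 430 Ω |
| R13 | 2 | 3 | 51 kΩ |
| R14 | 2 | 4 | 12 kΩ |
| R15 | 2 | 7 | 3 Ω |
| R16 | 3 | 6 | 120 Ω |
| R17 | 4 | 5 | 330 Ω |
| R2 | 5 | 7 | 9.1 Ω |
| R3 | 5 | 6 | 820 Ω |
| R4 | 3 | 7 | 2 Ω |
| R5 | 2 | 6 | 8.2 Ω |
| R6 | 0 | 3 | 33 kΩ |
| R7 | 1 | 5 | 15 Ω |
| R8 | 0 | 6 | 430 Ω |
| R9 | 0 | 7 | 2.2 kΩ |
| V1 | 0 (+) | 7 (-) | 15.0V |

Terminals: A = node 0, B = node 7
Nodal analysis, taking node 7 as the 0 V reference.
Source V1 fixes V_0 = 15 V.
KCL at each unknown node (sum of currents leaving = 0; resistances in Ω):
  Node 1: (V_1 - V_5)/15 + (V_1 - V_2)/11000 + (V_1 - V_4)/75 + (V_1 - V_6)/430 = 0
  Node 2: (V_2 - V_6)/8.2 + (V_2 - V_1)/11000 + (V_2 - V_3)/51000 + (V_2 - V_4)/12000 + (V_2 - 0)/3 = 0
  Node 3: (V_3 - 0)/2 + (V_3 - 15)/33000 + (V_3 - V_2)/51000 + (V_3 - V_6)/120 = 0
  Node 4: (V_4 - 0)/15000 + (V_4 - V_1)/75 + (V_4 - V_2)/12000 + (V_4 - V_5)/330 = 0
  Node 5: (V_5 - 0)/9.1 + (V_5 - V_6)/820 + (V_5 - V_1)/15 + (V_5 - V_4)/330 = 0
  Node 6: (V_6 - V_5)/820 + (V_6 - V_2)/8.2 + (V_6 - 15)/430 + (V_6 - V_1)/430 + (V_6 - V_3)/120 = 0
Collecting terms (coefficients in siemens):
  0.08242·V_1 - 0.00009091·V_2 - 0.01333·V_4 - 0.06667·V_5 - 0.002326·V_6 = 0
  0.4555·V_2 - 0.00009091·V_1 - 0.00001961·V_3 - 0.00008333·V_4 - 0.122·V_6 = 0
  0.5084·V_3 - 0.00001961·V_2 - 0.008333·V_6 = 0.0004545
  0.01651·V_4 - 0.01333·V_1 - 0.00008333·V_2 - 0.00303·V_5 = 0
  0.1808·V_5 - 0.06667·V_1 - 0.00303·V_4 - 0.00122·V_6 = 0
  0.1362·V_6 - 0.002326·V_1 - 0.122·V_2 - 0.008333·V_3 - 0.00122·V_5 = 0.03488
Solving these 6 simultaneous equations (Gaussian elimination) gives:
  V_1 = 0.02125 V, V_2 = 0.09055 V, V_3 = 0.006441 V, V_4 = 0.01953 V
  V_5 = 0.01044 V, V_6 = 0.3382 V
Power in each resistor, P = (ΔV)²/R:
  P_R1 = (0.01953 - 0)²/15000 = 0.00000002543 W
  P_R2 = (0.01044 - 0)²/9.1 = 0.00001198 W
  P_R3 = (0.01044 - 0.3382)²/820 = 0.000131 W
  P_R4 = (0.006441 - 0)²/2 = 0.00002074 W
  P_R5 = (0.09055 - 0.3382)²/8.2 = 0.007477 W
  P_R6 = (15 - 0.006441)²/33000 = 0.006812 W
  P_R7 = (0.02125 - 0.01044)²/15 = 0.000007784 W
  P_R8 = (15 - 0.3382)²/430 = 0.4999 W
  P_R9 = (15 - 0)²/2200 = 0.1023 W
  P_R10 = (0.02125 - 0.09055)²/11000 = 0.0000004366 W
  P_R11 = (0.02125 - 0.01953)²/75 = 0.0000000394 W
  P_R12 = (0.02125 - 0.3382)²/430 = 0.0002336 W
  P_R13 = (0.09055 - 0.006441)²/51000 = 0.0000001387 W
  P_R14 = (0.09055 - 0.01953)²/12000 = 0.0000004203 W
  P_R15 = (0.09055 - 0)²/3 = 0.002733 W
  P_R16 = (0.006441 - 0.3382)²/120 = 0.000917 W
  P_R17 = (0.01953 - 0.01044)²/330 = 0.0000002502 W
P_total = P_R1 + P_R2 + P_R3 + P_R4 + P_R5 + P_R6 + P_R7 + P_R8 + P_R9 + P_R10 + P_R11 + P_R12 + P_R13 + P_R14 + P_R15 + P_R16 + P_R17 = 0.6205 W

Final answer: 0.6205 W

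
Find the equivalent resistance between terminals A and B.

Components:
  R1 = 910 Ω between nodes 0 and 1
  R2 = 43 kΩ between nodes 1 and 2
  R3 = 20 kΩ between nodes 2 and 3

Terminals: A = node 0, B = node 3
Reduce the network between node 0 (A) and node 3 (B) by series/parallel combination:
  Rs1 = R1 + R2 (series, joined only at node 1) = 910 + 43000 = 43910 Ω
  Rs2 = R3 + Rs1 (series, joined only at node 2) = 20000 + 43910 = 63910 Ω
R_eq = 63.91 kΩ

Final answer: 63.91 kΩ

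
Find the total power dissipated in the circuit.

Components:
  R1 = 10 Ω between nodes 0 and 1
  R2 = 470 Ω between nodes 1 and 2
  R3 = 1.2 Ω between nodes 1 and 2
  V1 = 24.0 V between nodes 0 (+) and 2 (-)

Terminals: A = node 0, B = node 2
Nodal analysis, taking node 2 as the 0 V reference.
Source V1 fixes V_0 = 24 V.
KCL at each unknown node (sum of currents leaving = 0; resistances in Ω):
  Node 1: (V_1 - 24)/10 + (V_1 - 0)/470 + (V_1 - 0)/1.2 = 0
Collecting terms: 0.9355 × V_1 = 2.4  =>  V_1 = 2.566 V
Power in each resistor, P = (ΔV)²/R:
  P_R1 = (24 - 2.566)²/10 = 45.94 W
  P_R2 = (2.566 - 0)²/470 = 0.014 W
  P_R3 = (2.566 - 0)²/1.2 = 5.485 W
P_total = P_R1 + P_R2 + P_R3 = 51.44 W

Final answer: 51.44 W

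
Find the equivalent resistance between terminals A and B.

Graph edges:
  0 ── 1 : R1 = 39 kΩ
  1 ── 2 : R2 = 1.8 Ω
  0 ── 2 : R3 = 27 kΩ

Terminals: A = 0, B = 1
Reduce the network between node 0 (A) and node 1 (B) by series/parallel combination:
  Rs1 = R3 + R2 (series, joined only at node 2) = 27000 + 1.8 = 27000 Ω
  Rp1 = R1 ‖ Rs1 (parallel, both between nodes 0 and 1) = 1/(1/39000 + 1/27000) = 15960 Ω
R_eq = 15.96 kΩ

Final answer: 15.96 kΩ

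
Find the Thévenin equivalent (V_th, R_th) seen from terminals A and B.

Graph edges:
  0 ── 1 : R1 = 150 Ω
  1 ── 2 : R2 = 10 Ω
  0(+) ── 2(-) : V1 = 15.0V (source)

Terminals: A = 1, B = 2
Step 1 — V_th is the open-circuit voltage V_A - V_B (nothing connected across the terminals).
Nodal analysis, taking node 2 as the 0 V reference.
Source V1 fixes V_0 = 15 V.
KCL at each unknown node (sum of currents leaving = 0; resistances in Ω):
  Node 1: (V_1 - 15)/150 + (V_1 - 0)/10 = 0
Collecting terms: 0.1067 × V_1 = 0.1  =>  V_1 = 0.9375 V
V_th = V_1 - V_2 = 0.9375 - 0 = 0.9375 V
Step 2 — R_th: zero the source — replace V1 by a short circuit (node 2 merges into node 0) — and find the resistance seen between A (node 1) and B (node 0).
Reduce the network between node 1 (A) and node 0 (B) by series/parallel combination:
  Rp1 = R1 ‖ R2 (parallel, both between nodes 0 and 1) = 1/(1/150 + 1/10) = 9.375 Ω
R_th = 9.375 Ω

Final answer: V_th = 0.9375 V, R_th = 9.375 Ω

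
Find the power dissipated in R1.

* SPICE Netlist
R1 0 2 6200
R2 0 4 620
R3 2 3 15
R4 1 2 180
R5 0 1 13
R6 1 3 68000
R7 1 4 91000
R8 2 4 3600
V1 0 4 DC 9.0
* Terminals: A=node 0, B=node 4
Nodal analysis, taking node 4 as the 0 V reference.
Source V1 fixes V_0 = 9 V.
KCL at each unknown node (sum of currents leaving = 0; resistances in Ω):
  Node 1: (V_1 - V_2)/180 + (V_1 - 9)/13 + (V_1 - V_3)/68000 + (V_1 - 0)/91000 = 0
  Node 2: (V_2 - 9)/6200 + (V_2 - V_3)/15 + (V_2 - V_1)/180 + (V_2 - 0)/3600 = 0
  Node 3: (V_3 - V_2)/15 + (V_3 - V_1)/68000 = 0
Collecting terms (coefficients in siemens):
  0.0825·V_1 - 0.005556·V_2 - 0.00001471·V_3 = 0.6923
  0.07266·V_2 - 0.005556·V_1 - 0.06667·V_3 = 0.001452
  0.06668·V_3 - 0.00001471·V_1 - 0.06667·V_2 = 0
Solving these 3 simultaneous equations (Gaussian elimination) gives:
  V_1 = 8.969 V, V_2 = 8.555 V, V_3 = 8.555 V
I_R1 = (V_0 - V_2)/R1 = (9 - 8.555)/6200 = 0.00007177 A
P_R1 = I_R1² × R1 = (0.00007177)² × 6200 = 0.00003194 W

Final answer: 3.194e-05 W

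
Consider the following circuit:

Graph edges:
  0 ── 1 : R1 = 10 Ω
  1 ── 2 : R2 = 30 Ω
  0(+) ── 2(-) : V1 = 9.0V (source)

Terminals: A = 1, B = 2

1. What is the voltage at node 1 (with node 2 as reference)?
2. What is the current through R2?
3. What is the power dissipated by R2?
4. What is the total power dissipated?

Nodal analysis, taking node 2 as the 0 V reference.
Source V1 fixes V_0 = 9 V.
KCL at each unknown node (sum of currents leaving = 0; resistances in Ω):
  Node 1: (V_1 - 9)/10 + (V_1 - 0)/30 = 0
Collecting terms: 0.1333 × V_1 = 0.9  =>  V_1 = 6.75 V
Part 1:
  Read off the nodal solution: V_1 = 6.75 V
Part 2:
  I_R2 = (V_1 - V_2)/R2 = (6.75 - 0)/30 = 0.225 A
  Magnitude: I_R2 = 0.225 A
Part 3:
  I_R2 = (V_1 - V_2)/R2 = (6.75 - 0)/30 = 0.225 A
  P_R2 = I_R2² × R2 = (0.225)² × 30 = 1.519 W
Part 4:
  Power in each resistor, P = (ΔV)²/R:
    P_R1 = (9 - 6.75)²/10 = 0.5062 W
    P_R2 = (6.75 - 0)²/30 = 1.519 W
  P_total = P_R1 + P_R2 = 2.025 W

Final answers:
1. V_1 = 6.75 V
2. I_R2 = 0.225 A
3. P_R2 = 1.519 W
4. P_total = 2.025 W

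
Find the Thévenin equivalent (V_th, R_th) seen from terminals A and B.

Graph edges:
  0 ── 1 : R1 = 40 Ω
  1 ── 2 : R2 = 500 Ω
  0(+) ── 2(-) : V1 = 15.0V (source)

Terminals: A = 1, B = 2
Step 1 — V_th is the open-circuit voltage V_A - V_B (nothing connected across the terminals).
Nodal analysis, taking node 2 as the 0 V reference.
Source V1 fixes V_0 = 15 V.
KCL at each unknown node (sum of currents leaving = 0; resistances in Ω):
  Node 1: (V_1 - 15)/40 + (V_1 - 0)/500 = 0
Collecting terms: 0.027 × V_1 = 0.375  =>  V_1 = 13.89 V
V_th = V_1 - V_2 = 13.89 - 0 = 13.89 V
Step 2 — R_th: zero the source — replace V1 by a short circuit (node 2 merges into node 0) — and find the resistance seen between A (node 1) and B (node 0).
Reduce the network between node 1 (A) and node 0 (B) by series/parallel combination:
  Rp1 = R1 ‖ R2 (parallel, both between nodes 0 and 1) = 1/(1/40 + 1/500) = 37.04 Ω
R_th = 37.04 Ω

Final answer: V_th = 13.89 V, R_th = 37.04 Ω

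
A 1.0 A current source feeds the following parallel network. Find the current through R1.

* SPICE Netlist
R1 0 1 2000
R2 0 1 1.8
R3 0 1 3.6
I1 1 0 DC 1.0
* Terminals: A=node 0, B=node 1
All resistors sit directly between nodes 0 and 1, so they are in parallel and share one voltage V; the full source current 1 A splits among them.
1/R_par = 1/2000 + 1/1.8 + 1/3.6 = 0.8338 S  =>  R_par = 1.199 Ω
V = I × R_par = 1 × 1.199 = 1.199 V
I_R1 = V/R1 = 1.199/2000 = 0.0005996 A

Final answer: 0.0005996 A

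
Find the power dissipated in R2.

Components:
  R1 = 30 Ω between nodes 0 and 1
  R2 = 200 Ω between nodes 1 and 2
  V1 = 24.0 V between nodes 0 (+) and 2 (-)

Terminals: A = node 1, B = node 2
Nodal analysis, taking node 2 as the 0 V reference.
Source V1 fixes V_0 = 24 V.
KCL at each unknown node (sum of currents leaving = 0; resistances in Ω):
  Node 1: (V_1 - 24)/30 + (V_1 - 0)/200 = 0
Collecting terms: 0.03833 × V_1 = 0.8  =>  V_1 = 20.87 V
I_R2 = (V_1 - V_2)/R2 = (20.87 - 0)/200 = 0.1043 A
P_R2 = I_R2² × R2 = (0.1043)² × 200 = 2.178 W

Final answer: 2.178 W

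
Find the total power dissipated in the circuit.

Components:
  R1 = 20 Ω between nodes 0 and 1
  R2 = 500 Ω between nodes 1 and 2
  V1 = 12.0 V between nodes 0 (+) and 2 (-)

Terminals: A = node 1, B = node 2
Nodal analysis, taking node 2 as the 0 V reference.
Source V1 fixes V_0 = 12 V.
KCL at each unknown node (sum of currents leaving = 0; resistances in Ω):
  Node 1: (V_1 - 12)/20 + (V_1 - 0)/500 = 0
Collecting terms: 0.052 × V_1 = 0.6  =>  V_1 = 11.54 V
Power in each resistor, P = (ΔV)²/R:
  P_R1 = (12 - 11.54)²/20 = 0.01065 W
  P_R2 = (11.54 - 0)²/500 = 0.2663 W
P_total = P_R1 + P_R2 = 0.2769 W

Final answer: 0.2769 W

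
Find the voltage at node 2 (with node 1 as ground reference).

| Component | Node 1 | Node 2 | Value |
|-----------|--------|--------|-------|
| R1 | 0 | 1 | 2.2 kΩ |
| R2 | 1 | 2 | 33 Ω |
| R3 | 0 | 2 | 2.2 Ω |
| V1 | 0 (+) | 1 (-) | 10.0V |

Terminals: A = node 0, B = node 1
Nodal analysis, taking node 1 as the 0 V reference.
Source V1 fixes V_0 = 10 V.
KCL at each unknown node (sum of currents leaving = 0; resistances in Ω):
  Node 2: (V_2 - 0)/33 + (V_2 - 10)/2.2 = 0
Collecting terms: 0.4848 × V_2 = 4.545  =>  V_2 = 9.375 V
The requested potential is V_2 = 9.375 V.

Final answer: V_2 = 9.375 V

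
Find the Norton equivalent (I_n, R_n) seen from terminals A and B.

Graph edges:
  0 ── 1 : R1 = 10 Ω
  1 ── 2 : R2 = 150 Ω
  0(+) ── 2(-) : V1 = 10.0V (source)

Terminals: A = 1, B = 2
Find the Thévenin equivalent first; then I_n = V_th/R_th and R_n = R_th.
Step 1 — V_th is the open-circuit voltage V_A - V_B (nothing connected across the terminals).
Nodal analysis, taking node 2 as the 0 V reference.
Source V1 fixes V_0 = 10 V.
KCL at each unknown node (sum of currents leaving = 0; resistances in Ω):
  Node 1: (V_1 - 10)/10 + (V_1 - 0)/150 = 0
Collecting terms: 0.1067 × V_1 = 1  =>  V_1 = 9.375 V
V_th = V_1 - V_2 = 9.375 - 0 = 9.375 V
Step 2 — R_th: zero the source — replace V1 by a short circuit (node 2 merges into node 0) — and find the resistance seen between A (node 1) and B (node 0).
Reduce the network between node 1 (A) and node 0 (B) by series/parallel combination:
  Rp1 = R1 ‖ R2 (parallel, both between nodes 0 and 1) = 1/(1/10 + 1/150) = 9.375 Ω
R_th = 9.375 Ω
I_n = V_th/R_th = 9.375/9.375 = 1 A, and R_n = R_th = 9.375 Ω

Final answer: I_n = 1 A, R_n = 9.375 Ω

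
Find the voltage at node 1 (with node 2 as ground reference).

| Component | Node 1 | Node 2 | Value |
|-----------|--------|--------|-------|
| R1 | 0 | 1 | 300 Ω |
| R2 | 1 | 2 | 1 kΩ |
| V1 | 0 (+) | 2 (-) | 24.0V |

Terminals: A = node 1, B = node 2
Nodal analysis, taking node 2 as the 0 V reference.
Source V1 fixes V_0 = 24 V.
KCL at each unknown node (sum of currents leaving = 0; resistances in Ω):
  Node 1: (V_1 - 24)/300 + (V_1 - 0)/1000 = 0
Collecting terms: 0.004333 × V_1 = 0.08  =>  V_1 = 18.46 V
The requested potential is V_1 = 18.46 V.

Final answer: V_1 = 18.46 V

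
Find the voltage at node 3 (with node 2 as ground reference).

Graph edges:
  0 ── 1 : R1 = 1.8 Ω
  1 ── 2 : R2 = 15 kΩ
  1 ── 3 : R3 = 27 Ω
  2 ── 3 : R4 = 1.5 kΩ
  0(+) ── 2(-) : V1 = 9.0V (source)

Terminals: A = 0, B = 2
Nodal analysis, taking node 2 as the 0 V reference.
Source V1 fixes V_0 = 9 V.
KCL at each unknown node (sum of currents leaving = 0; resistances in Ω):
  Node 1: (V_1 - 9)/1.8 + (V_1 - 0)/15000 + (V_1 - V_3)/27 = 0
  Node 3: (V_3 - V_1)/27 + (V_3 - 0)/1500 = 0
Collecting terms (coefficients in siemens):
  0.5927·V_1 - 0.03704·V_3 = 5
  0.0377·V_3 - 0.03704·V_1 = 0
Determinant D = (0.5927)(0.0377) - (-0.03704)(-0.03704) = 0.02097
V_1 = [(5)(0.0377) - (-0.03704)(0)]/D = 8.988 V
V_3 = [(0.5927)(0) - (5)(-0.03704)]/D = 8.829 V
The requested potential is V_3 = 8.829 V.

Final answer: V_3 = 8.829 V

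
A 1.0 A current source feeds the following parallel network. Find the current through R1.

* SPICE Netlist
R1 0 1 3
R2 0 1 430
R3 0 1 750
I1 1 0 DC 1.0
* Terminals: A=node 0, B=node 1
All resistors sit directly between nodes 0 and 1, so they are in parallel and share one voltage V; the full source current 1 A splits among them.
1/R_par = 1/3 + 1/430 + 1/750 = 0.337 S  =>  R_par = 2.967 Ω
V = I × R_par = 1 × 2.967 = 2.967 V
I_R1 = V/R1 = 2.967/3 = 0.9891 A

Final answer: 0.9891 A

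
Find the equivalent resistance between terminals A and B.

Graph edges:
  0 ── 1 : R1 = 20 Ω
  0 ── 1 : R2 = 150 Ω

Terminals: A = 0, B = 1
Reduce the network between node 0 (A) and node 1 (B) by series/parallel combination:
  Rp1 = R1 ‖ R2 (parallel, both between nodes 0 and 1) = 1/(1/20 + 1/150) = 17.65 Ω
R_eq = 17.65 Ω

Final answer: 17.65 Ω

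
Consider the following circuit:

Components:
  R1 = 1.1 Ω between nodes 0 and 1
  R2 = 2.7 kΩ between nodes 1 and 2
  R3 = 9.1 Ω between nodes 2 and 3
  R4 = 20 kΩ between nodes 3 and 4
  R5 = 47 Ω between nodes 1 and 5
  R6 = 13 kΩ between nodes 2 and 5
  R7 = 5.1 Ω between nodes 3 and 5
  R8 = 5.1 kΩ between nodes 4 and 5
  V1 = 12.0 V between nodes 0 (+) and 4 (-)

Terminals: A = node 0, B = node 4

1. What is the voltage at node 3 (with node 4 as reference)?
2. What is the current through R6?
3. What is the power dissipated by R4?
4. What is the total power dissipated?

Nodal analysis, taking node 4 as the 0 V reference.
Source V1 fixes V_0 = 12 V.
KCL at each unknown node (sum of currents leaving = 0; resistances in Ω):
  Node 1: (V_1 - 12)/1.1 + (V_1 - V_2)/2700 + (V_1 - V_5)/47 = 0
  Node 2: (V_2 - V_1)/2700 + (V_2 - V_3)/9.1 + (V_2 - V_5)/13000 = 0
  Node 3: (V_3 - V_2)/9.1 + (V_3 - 0)/20000 + (V_3 - V_5)/5.1 = 0
  Node 5: (V_5 - V_1)/47 + (V_5 - V_2)/13000 + (V_5 - V_3)/5.1 + (V_5 - 0)/5100 = 0
Collecting terms (coefficients in siemens):
  0.9307·V_1 - 0.0003704·V_2 - 0.02128·V_5 = 10.91
  0.1103·V_2 - 0.0003704·V_1 - 0.1099·V_3 - 0.00007692·V_5 = 0
  0.306·V_3 - 0.1099·V_2 - 0.1961·V_5 = 0
  0.2176·V_5 - 0.02128·V_1 - 0.00007692·V_2 - 0.1961·V_3 = 0
Solving these 4 simultaneous equations (Gaussian elimination) gives:
  V_1 = 12 V, V_2 = 11.86 V, V_3 = 11.86 V, V_5 = 11.86 V
Part 1:
  Read off the nodal solution: V_3 = 11.86 V
Part 2:
  I_R6 = (V_2 - V_5)/R6 = (11.86 - 11.86)/13000 = -0.000000177 A
  Magnitude: I_R6 = 0.000000177 A
Part 3:
  I_R4 = (V_3 - V_4)/R4 = (11.86 - 0)/20000 = 0.000593 A
  P_R4 = I_R4² × R4 = (0.000593)² × 20000 = 0.007032 W
Part 4:
  Power in each resistor, P = (ΔV)²/R:
    P_R1 = (12 - 12)²/1.1 = 0.000009372 W
    P_R2 = (12 - 11.86)²/2700 = 0.000006962 W
    P_R3 = (11.86 - 11.86)²/9.1 = 0.00000002363 W
    P_R4 = (11.86 - 0)²/20000 = 0.007032 W
    P_R5 = (12 - 11.86)²/47 = 0.0003866 W
    P_R6 = (11.86 - 11.86)²/13000 = 0.0000000004071 W
    P_R7 = (11.86 - 11.86)²/5.1 = 0.000001498 W
    P_R8 = (0 - 11.86)²/5100 = 0.02759 W
  P_total = P_R1 + P_R2 + P_R3 + P_R4 + P_R5 + P_R6 + P_R7 + P_R8 = 0.03503 W

Final answers:
1. V_3 = 11.86 V
2. I_R6 = 1.77e-07 A
3. P_R4 = 0.007032 W
4. P_total = 0.03503 W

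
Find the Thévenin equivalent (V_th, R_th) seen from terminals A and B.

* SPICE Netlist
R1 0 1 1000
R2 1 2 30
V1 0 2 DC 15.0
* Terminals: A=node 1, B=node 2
Step 1 — V_th is the open-circuit voltage V_A - V_B (nothing connected across the terminals).
Nodal analysis, taking node 2 as the 0 V reference.
Source V1 fixes V_0 = 15 V.
KCL at each unknown node (sum of currents leaving = 0; resistances in Ω):
  Node 1: (V_1 - 15)/1000 + (V_1 - 0)/30 = 0
Collecting terms: 0.03433 × V_1 = 0.015  =>  V_1 = 0.4369 V
V_th = V_1 - V_2 = 0.4369 - 0 = 0.4369 V
Step 2 — R_th: zero the source — replace V1 by a short circuit (node 2 merges into node 0) — and find the resistance seen between A (node 1) and B (node 0).
Reduce the network between node 1 (A) and node 0 (B) by series/parallel combination:
  Rp1 = R1 ‖ R2 (parallel, both between nodes 0 and 1) = 1/(1/1000 + 1/30) = 29.13 Ω
R_th = 29.13 Ω

Final answer: V_th = 0.4369 V, R_th = 29.13 Ω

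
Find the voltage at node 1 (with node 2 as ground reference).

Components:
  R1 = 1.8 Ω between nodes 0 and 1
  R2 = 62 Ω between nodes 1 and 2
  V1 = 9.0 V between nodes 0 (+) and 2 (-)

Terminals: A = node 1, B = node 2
Nodal analysis, taking node 2 as the 0 V reference.
Source V1 fixes V_0 = 9 V.
KCL at each unknown node (sum of currents leaving = 0; resistances in Ω):
  Node 1: (V_1 - 9)/1.8 + (V_1 - 0)/62 = 0
Collecting terms: 0.5717 × V_1 = 5  =>  V_1 = 8.746 V
The requested potential is V_1 = 8.746 V.

Final answer: V_1 = 8.746 V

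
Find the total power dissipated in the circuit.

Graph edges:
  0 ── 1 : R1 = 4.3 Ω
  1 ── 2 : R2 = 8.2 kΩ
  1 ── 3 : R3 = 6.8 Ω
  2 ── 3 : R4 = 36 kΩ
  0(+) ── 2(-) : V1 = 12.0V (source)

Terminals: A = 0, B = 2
Nodal analysis, taking node 2 as the 0 V reference.
Source V1 fixes V_0 = 12 V.
KCL at each unknown node (sum of currents leaving = 0; resistances in Ω):
  Node 1: (V_1 - 12)/4.3 + (V_1 - 0)/8200 + (V_1 - V_3)/6.8 = 0
  Node 3: (V_3 - V_1)/6.8 + (V_3 - 0)/36000 = 0
Collecting terms (coefficients in siemens):
  0.3797·V_1 - 0.1471·V_3 = 2.791
  0.1471·V_3 - 0.1471·V_1 = 0
Determinant D = (0.3797)(0.1471) - (-0.1471)(-0.1471) = 0.03423
V_1 = [(2.791)(0.1471) - (-0.1471)(0)]/D = 11.99 V
V_3 = [(0.3797)(0) - (2.791)(-0.1471)]/D = 11.99 V
Power in each resistor, P = (ΔV)²/R:
  P_R1 = (12 - 11.99)²/4.3 = 0.00001386 W
  P_R2 = (11.99 - 0)²/8200 = 0.01754 W
  P_R3 = (11.99 - 11.99)²/6.8 = 0.0000007543 W
  P_R4 = (0 - 11.99)²/36000 = 0.003993 W
P_total = P_R1 + P_R2 + P_R3 + P_R4 = 0.02155 W

Final answer: 0.02155 W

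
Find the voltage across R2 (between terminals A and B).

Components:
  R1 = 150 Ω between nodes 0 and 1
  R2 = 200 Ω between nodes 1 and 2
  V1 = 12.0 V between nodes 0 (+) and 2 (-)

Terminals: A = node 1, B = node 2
R1 and R2 are in series across V1 (node 0 → node 1 → node 2), and the output A–B is taken across R2, so this is a voltage divider.
Series current: I = V1/(R1 + R2) = 12/(150 + 200) = 12/350 = 0.03429 A
V_R2 = I × R2 = V1 × R2/(R1 + R2) = 12 × 200/350 = 6.857 V

Final answer: 6.857 V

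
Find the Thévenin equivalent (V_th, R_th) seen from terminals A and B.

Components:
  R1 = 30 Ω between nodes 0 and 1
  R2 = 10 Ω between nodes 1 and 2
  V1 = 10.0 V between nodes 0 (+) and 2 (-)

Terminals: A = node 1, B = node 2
Step 1 — V_th is the open-circuit voltage V_A - V_B (nothing connected across the terminals).
Nodal analysis, taking node 2 as the 0 V reference.
Source V1 fixes V_0 = 10 V.
KCL at each unknown node (sum of currents leaving = 0; resistances in Ω):
  Node 1: (V_1 - 10)/30 + (V_1 - 0)/10 = 0
Collecting terms: 0.1333 × V_1 = 0.3333  =>  V_1 = 2.5 V
V_th = V_1 - V_2 = 2.5 - 0 = 2.5 V
Step 2 — R_th: zero the source — replace V1 by a short circuit (node 2 merges into node 0) — and find the resistance seen between A (node 1) and B (node 0).
Reduce the network between node 1 (A) and node 0 (B) by series/parallel combination:
  Rp1 = R1 ‖ R2 (parallel, both between nodes 0 and 1) = 1/(1/30 + 1/10) = 7.5 Ω
R_th = 7.5 Ω

Final answer: V_th = 2.5 V, R_th = 7.5 Ω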